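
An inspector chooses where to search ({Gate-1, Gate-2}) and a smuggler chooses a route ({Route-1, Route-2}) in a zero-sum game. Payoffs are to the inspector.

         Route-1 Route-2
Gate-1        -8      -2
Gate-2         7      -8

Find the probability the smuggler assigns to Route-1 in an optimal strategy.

Row minima: Gate-1 → -8, Gate-2 → -8; maximin = -8.
Column maxima: Route-1 → 7, Route-2 → -2; minimax = -2.
-8 ≠ -2, so there is no saddle point; optimal play is mixed.
Let the inspector play Gate-1 with probability p. Expected payoff against Route-1: (-8)p + 7(1−p) = −15p + 7; against Route-2: (-2)p + (-8)(1−p) = 6p − 8.
Setting these equal: −15p + 7 = 6p − 8 ⇒ −21p = -15 ⇒ p = 5/7, and the value is (-15)·(5/7) + 7 = -26/7.
For the smuggler: with q = P(Route-1), equating Gate-1's and Gate-2's payoffs gives −6q − 2 = 15q − 8 ⇒ q = 2/7.

2/7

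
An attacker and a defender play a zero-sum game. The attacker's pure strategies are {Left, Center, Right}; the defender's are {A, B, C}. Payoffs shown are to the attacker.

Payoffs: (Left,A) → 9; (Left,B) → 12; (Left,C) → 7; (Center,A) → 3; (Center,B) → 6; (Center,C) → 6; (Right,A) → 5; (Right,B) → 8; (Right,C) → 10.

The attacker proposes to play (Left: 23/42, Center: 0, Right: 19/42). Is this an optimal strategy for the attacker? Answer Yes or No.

No

Against A this mix gives (23/42)·9 + (19/42)·5 = 151/21.
Against B this mix gives (23/42)·12 + (19/42)·8 = 214/21.
Against C this mix gives (23/42)·7 + (19/42)·10 = 117/14.
The defender will play A, holding the attacker to 151/21. Shifting weight toward the row that does better against A would raise this floor (the equalizing mix achieves 55/7 against both A and C), so the proposed strategy is not optimal.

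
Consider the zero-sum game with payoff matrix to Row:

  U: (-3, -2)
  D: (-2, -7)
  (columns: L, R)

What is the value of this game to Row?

-17/6

Row minima: U → -3, D → -7; maximin = -3.
Column maxima: L → -2, R → -2; minimax = -2.
-3 ≠ -2, so there is no saddle point; optimal play is mixed.
Let Row play U with probability p. Expected payoff against L: (-3)p + (-2)(1−p) = −p − 2; against R: (-2)p + (-7)(1−p) = 5p − 7.
Setting these equal: −p − 2 = 5p − 7 ⇒ −6p = -5 ⇒ p = 5/6, and the value is (-1)·(5/6) − 2 = -17/6.
For Column: with q = P(L), equating U's and D's payoffs gives −q − 2 = 5q − 7 ⇒ q = 5/6.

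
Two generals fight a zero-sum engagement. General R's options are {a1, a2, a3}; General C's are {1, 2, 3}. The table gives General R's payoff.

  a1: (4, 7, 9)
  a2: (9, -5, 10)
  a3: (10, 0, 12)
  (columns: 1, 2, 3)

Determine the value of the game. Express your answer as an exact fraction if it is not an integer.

Row minima: a1 → 4, a2 → -5, a3 → 0; maximin = 4.
Column maxima: 1 → 10, 2 → 7, 3 → 12; minimax = 7.
4 ≠ 7, so there is no saddle point; optimal play is mixed.
a2 is strictly dominated by a3, so General R never plays it.
3 is strictly dominated by 1 (it gives General R strictly more in every row), so General C never plays it.
On the remaining 2×2 (a1, a3 vs 1, 2):
Let General R play a1 with probability p. Expected payoff against 1: 4p + 10(1−p) = −6p + 10; against 2: 7p + 0(1−p) = 7p.
Setting these equal: −6p + 10 = 7p ⇒ −13p = -10 ⇒ p = 10/13, and the value is (-6)·(10/13) + 10 = 70/13.
For General C: with q = P(1), equating a1's and a3's payoffs gives −3q + 7 = 10q ⇒ q = 7/13.

70/13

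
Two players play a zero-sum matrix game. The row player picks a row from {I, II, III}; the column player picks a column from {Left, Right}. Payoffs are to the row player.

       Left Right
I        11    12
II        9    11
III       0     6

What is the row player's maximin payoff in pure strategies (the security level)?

11

Row minima: I → 11, II → 9, III → 0.
The best of these is 11.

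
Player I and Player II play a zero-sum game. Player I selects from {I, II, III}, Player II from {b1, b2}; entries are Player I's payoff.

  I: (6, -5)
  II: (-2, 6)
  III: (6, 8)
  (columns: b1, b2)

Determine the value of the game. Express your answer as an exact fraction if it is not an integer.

6

Row minima: I → -5, II → -2, III → 6; maximin = 6.
Column maxima: b1 → 6, b2 → 8; minimax = 6.
Since maximin = minimax = 6, there is a saddle point and the value is 6.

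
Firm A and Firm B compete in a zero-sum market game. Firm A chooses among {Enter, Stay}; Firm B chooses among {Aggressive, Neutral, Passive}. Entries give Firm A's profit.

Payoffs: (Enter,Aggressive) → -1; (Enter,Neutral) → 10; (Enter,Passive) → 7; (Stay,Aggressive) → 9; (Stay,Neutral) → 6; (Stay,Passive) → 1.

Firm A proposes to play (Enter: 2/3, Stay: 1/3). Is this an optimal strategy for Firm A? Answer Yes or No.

No

Against Aggressive this mix gives (2/3)·(-1) + (1/3)·9 = 7/3.
Against Neutral this mix gives (2/3)·10 + (1/3)·6 = 26/3.
Against Passive this mix gives (2/3)·7 + (1/3)·1 = 5.
Firm B will play Aggressive, holding Firm A to 7/3. Shifting weight toward the row that does better against Aggressive would raise this floor (the equalizing mix achieves 4 against both Aggressive and Passive), so the proposed strategy is not optimal.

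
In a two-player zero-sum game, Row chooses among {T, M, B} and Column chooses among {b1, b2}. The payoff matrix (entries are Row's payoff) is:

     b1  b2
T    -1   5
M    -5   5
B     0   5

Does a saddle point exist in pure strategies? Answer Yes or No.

Yes

Row minima: T → -1, M → -5, B → 0; maximin = 0.
Column maxima: b1 → 0, b2 → 5; minimax = 0.
maximin = minimax = 0, so a saddle point exists.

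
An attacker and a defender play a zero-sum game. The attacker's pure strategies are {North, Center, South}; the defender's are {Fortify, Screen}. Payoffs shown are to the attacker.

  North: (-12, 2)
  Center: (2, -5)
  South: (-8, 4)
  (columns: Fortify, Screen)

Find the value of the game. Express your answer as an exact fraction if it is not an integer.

Row minima: North → -12, Center → -5, South → -8; maximin = -5.
Column maxima: Fortify → 2, Screen → 4; minimax = 2.
-5 ≠ 2, so there is no saddle point; optimal play is mixed.
North is strictly dominated by South, so the attacker never plays it.
On the remaining 2×2 (Center, South vs Fortify, Screen):
Let the attacker play Center with probability p. Expected payoff against Fortify: 2p + (-8)(1−p) = 10p − 8; against Screen: (-5)p + 4(1−p) = −9p + 4.
Setting these equal: 10p − 8 = −9p + 4 ⇒ 19p = 12 ⇒ p = 12/19, and the value is (10)·(12/19) − 8 = -32/19.
For the defender: with q = P(Fortify), equating Center's and South's payoffs gives 7q − 5 = −12q + 4 ⇒ q = 9/19.

-32/19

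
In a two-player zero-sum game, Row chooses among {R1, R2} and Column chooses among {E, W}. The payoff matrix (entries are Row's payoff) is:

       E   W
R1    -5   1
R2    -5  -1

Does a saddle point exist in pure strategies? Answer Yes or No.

Yes

Row minima: R1 → -5, R2 → -5; maximin = -5.
Column maxima: E → -5, W → 1; minimax = -5.
maximin = minimax = -5, so a saddle point exists.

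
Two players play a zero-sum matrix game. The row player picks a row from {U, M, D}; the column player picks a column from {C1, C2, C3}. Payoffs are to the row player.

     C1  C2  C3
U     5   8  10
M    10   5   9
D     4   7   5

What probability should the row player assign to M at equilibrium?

Row minima: U → 5, M → 5, D → 4; maximin = 5.
Column maxima: C1 → 10, C2 → 8, C3 → 10; minimax = 8.
5 ≠ 8, so there is no saddle point; optimal play is mixed.
D is strictly dominated by U, so the row player never plays it.
With D eliminated, C3 is strictly dominated by C2 (it gives the row player strictly more in every remaining row), so the column player never plays it.
On the remaining 2×2 (U, M vs C1, C2):
Let the row player play U with probability p. Expected payoff against C1: 5p + 10(1−p) = −5p + 10; against C2: 8p + 5(1−p) = 3p + 5.
Setting these equal: −5p + 10 = 3p + 5 ⇒ −8p = -5 ⇒ p = 5/8, and the value is (-5)·(5/8) + 10 = 55/8.
For the column player: with q = P(C1), equating U's and M's payoffs gives −3q + 8 = 5q + 5 ⇒ q = 3/8.

3/8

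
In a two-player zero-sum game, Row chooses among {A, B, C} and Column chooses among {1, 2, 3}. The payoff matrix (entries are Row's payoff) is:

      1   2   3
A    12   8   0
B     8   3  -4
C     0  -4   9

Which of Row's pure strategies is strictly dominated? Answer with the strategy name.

A gives a strictly higher payoff than B against every column: 12 > 8, 8 > 3, 0 > -4.
So B is strictly dominated and Row never plays it.

B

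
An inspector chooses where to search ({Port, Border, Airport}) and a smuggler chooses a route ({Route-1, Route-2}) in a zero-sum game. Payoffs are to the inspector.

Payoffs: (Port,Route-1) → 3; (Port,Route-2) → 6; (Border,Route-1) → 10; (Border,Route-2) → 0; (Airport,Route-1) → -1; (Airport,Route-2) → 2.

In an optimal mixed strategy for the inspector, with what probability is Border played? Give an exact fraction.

Row minima: Port → 3, Border → 0, Airport → -1; maximin = 3.
Column maxima: Route-1 → 10, Route-2 → 6; minimax = 6.
3 ≠ 6, so there is no saddle point; optimal play is mixed.
Airport is strictly dominated by Port, so the inspector never plays it.
On the remaining 2×2 (Port, Border vs Route-1, Route-2):
Let the inspector play Port with probability p. Expected payoff against Route-1: 3p + 10(1−p) = −7p + 10; against Route-2: 6p + 0(1−p) = 6p.
Setting these equal: −7p + 10 = 6p ⇒ −13p = -10 ⇒ p = 10/13, and the value is (-7)·(10/13) + 10 = 60/13.
For the smuggler: with q = P(Route-1), equating Port's and Border's payoffs gives −3q + 6 = 10q ⇒ q = 6/13.

3/13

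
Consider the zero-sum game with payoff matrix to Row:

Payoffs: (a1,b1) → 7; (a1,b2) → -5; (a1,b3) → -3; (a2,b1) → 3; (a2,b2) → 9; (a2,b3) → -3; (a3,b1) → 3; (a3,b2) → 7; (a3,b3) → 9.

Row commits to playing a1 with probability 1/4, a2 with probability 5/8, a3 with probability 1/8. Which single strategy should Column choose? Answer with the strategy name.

b3

If Column plays b1, Row's expected payoff is (1/4)·7 + (5/8)·3 + (1/8)·3 = 4.
If Column plays b2, Row's expected payoff is (1/4)·(-5) + (5/8)·9 + (1/8)·7 = 21/4.
If Column plays b3, Row's expected payoff is (1/4)·(-3) + (5/8)·(-3) + (1/8)·9 = -3/2.
Column minimizes Row's payoff; the smallest is -3/2, so the best response is b3.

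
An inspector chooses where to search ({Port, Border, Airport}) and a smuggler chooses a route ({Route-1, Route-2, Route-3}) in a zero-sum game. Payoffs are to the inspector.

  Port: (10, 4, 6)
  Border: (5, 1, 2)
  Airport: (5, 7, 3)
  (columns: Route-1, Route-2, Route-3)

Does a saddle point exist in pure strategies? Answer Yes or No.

No

Row minima: Port → 4, Border → 1, Airport → 3; maximin = 4.
Column maxima: Route-1 → 10, Route-2 → 7, Route-3 → 6; minimax = 6.
4 ≠ 6, so no pure-strategy equilibrium exists.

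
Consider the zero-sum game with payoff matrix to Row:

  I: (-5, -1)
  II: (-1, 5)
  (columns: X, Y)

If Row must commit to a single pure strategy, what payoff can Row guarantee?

-1

Row minima: I → -5, II → -1.
The best of these is -1.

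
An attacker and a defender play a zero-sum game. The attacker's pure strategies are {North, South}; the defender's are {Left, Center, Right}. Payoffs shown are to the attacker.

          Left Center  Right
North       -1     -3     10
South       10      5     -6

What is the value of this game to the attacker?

Row minima: North → -3, South → -6; maximin = -3.
Column maxima: Left → 10, Center → 5, Right → 10; minimax = 5.
-3 ≠ 5, so there is no saddle point; optimal play is mixed.
Left is strictly dominated by Center (it gives the attacker strictly more in every row), so the defender never plays it.
On the remaining 2×2 (North, South vs Center, Right):
Let the attacker play North with probability p. Expected payoff against Center: (-3)p + 5(1−p) = −8p + 5; against Right: 10p + (-6)(1−p) = 16p − 6.
Setting these equal: −8p + 5 = 16p − 6 ⇒ −24p = -11 ⇒ p = 11/24, and the value is (-8)·(11/24) + 5 = 4/3.
For the defender: with q = P(Center), equating North's and South's payoffs gives −13q + 10 = 11q − 6 ⇒ q = 2/3.

4/3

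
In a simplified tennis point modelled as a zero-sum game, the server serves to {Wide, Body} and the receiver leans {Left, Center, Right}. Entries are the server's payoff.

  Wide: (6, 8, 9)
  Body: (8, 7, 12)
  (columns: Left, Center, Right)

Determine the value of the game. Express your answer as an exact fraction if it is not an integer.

22/3

Row minima: Wide → 6, Body → 7; maximin = 7.
Column maxima: Left → 8, Center → 8, Right → 12; minimax = 8.
7 ≠ 8, so there is no saddle point; optimal play is mixed.
Right is strictly dominated by Left (it gives the server strictly more in every row), so the receiver never plays it.
On the remaining 2×2 (Wide, Body vs Left, Center):
Let the server play Wide with probability p. Expected payoff against Left: 6p + 8(1−p) = −2p + 8; against Center: 8p + 7(1−p) = p + 7.
Setting these equal: −2p + 8 = p + 7 ⇒ −3p = -1 ⇒ p = 1/3, and the value is (-2)·(1/3) + 8 = 22/3.
For the receiver: with q = P(Left), equating Wide's and Body's payoffs gives −2q + 8 = q + 7 ⇒ q = 1/3.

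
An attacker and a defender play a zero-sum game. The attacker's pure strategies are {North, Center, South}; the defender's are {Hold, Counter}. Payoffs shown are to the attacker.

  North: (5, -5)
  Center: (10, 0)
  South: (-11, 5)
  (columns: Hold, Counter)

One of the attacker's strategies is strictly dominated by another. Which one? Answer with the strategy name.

Center gives a strictly higher payoff than North against every column: 10 > 5, 0 > -5.
So North is strictly dominated and the attacker never plays it.

North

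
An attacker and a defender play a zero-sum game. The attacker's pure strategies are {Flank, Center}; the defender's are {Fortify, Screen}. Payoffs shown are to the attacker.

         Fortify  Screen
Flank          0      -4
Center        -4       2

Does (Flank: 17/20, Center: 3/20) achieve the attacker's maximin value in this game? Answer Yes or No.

No

Against Fortify this mix gives (17/20)·0 + (3/20)·(-4) = -3/5.
Against Screen this mix gives (17/20)·(-4) + (3/20)·2 = -31/10.
The defender will play Screen, holding the attacker to -31/10. Shifting weight toward the row that does better against Screen would raise this floor (the equalizing mix achieves -8/5 against both Screen and Fortify), so the proposed strategy is not optimal.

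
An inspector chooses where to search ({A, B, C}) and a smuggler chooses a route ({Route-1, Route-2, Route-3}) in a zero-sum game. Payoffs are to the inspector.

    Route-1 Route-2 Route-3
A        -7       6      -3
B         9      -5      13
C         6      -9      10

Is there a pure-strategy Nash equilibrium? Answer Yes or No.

Row minima: A → -7, B → -5, C → -9; maximin = -5.
Column maxima: Route-1 → 9, Route-2 → 6, Route-3 → 13; minimax = 6.
-5 ≠ 6, so no pure-strategy equilibrium exists.

No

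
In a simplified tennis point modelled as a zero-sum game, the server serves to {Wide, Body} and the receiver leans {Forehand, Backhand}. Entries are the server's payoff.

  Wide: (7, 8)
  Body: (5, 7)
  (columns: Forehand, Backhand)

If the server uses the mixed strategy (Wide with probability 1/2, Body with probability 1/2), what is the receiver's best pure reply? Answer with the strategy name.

If the receiver plays Forehand, the server's expected payoff is (1/2)·7 + (1/2)·5 = 6.
If the receiver plays Backhand, the server's expected payoff is (1/2)·8 + (1/2)·7 = 15/2.
The receiver minimizes the server's payoff; the smallest is 6, so the best response is Forehand.

Forehand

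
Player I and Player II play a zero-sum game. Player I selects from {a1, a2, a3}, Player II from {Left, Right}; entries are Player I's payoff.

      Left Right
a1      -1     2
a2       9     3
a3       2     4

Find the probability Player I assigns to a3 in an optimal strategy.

3/4

Row minima: a1 → -1, a2 → 3, a3 → 2; maximin = 3.
Column maxima: Left → 9, Right → 4; minimax = 4.
3 ≠ 4, so there is no saddle point; optimal play is mixed.
a1 is strictly dominated by a2, so Player I never plays it.
On the remaining 2×2 (a2, a3 vs Left, Right):
Let Player I play a2 with probability p. Expected payoff against Left: 9p + 2(1−p) = 7p + 2; against Right: 3p + 4(1−p) = −p + 4.
Setting these equal: 7p + 2 = −p + 4 ⇒ 8p = 2 ⇒ p = 1/4, and the value is (7)·(1/4) + 2 = 15/4.
For Player II: with q = P(Left), equating a2's and a3's payoffs gives 6q + 3 = −2q + 4 ⇒ q = 1/8.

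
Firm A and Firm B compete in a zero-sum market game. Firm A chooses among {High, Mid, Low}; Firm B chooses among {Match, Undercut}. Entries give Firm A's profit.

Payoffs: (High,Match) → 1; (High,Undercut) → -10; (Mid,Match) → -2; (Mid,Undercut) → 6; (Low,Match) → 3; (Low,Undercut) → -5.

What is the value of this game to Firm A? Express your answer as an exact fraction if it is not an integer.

Row minima: High → -10, Mid → -2, Low → -5; maximin = -2.
Column maxima: Match → 3, Undercut → 6; minimax = 3.
-2 ≠ 3, so there is no saddle point; optimal play is mixed.
High is strictly dominated by Low, so Firm A never plays it.
On the remaining 2×2 (Mid, Low vs Match, Undercut):
Let Firm A play Mid with probability p. Expected payoff against Match: (-2)p + 3(1−p) = −5p + 3; against Undercut: 6p + (-5)(1−p) = 11p − 5.
Setting these equal: −5p + 3 = 11p − 5 ⇒ −16p = -8 ⇒ p = 1/2, and the value is (-5)·(1/2) + 3 = 1/2.
For Firm B: with q = P(Match), equating Mid's and Low's payoffs gives −8q + 6 = 8q − 5 ⇒ q = 11/16.

1/2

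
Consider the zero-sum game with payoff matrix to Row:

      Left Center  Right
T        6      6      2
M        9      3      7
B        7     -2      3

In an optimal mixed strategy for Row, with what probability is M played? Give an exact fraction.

1/2

Row minima: T → 2, M → 3, B → -2; maximin = 3.
Column maxima: Left → 9, Center → 6, Right → 7; minimax = 6.
3 ≠ 6, so there is no saddle point; optimal play is mixed.
B is strictly dominated by M, so Row never plays it.
Left is strictly dominated by Right (it gives Row strictly more in every row), so Column never plays it.
On the remaining 2×2 (T, M vs Center, Right):
Let Row play T with probability p. Expected payoff against Center: 6p + 3(1−p) = 3p + 3; against Right: 2p + 7(1−p) = −5p + 7.
Setting these equal: 3p + 3 = −5p + 7 ⇒ 8p = 4 ⇒ p = 1/2, and the value is (3)·(1/2) + 3 = 9/2.
For Column: with q = P(Center), equating T's and M's payoffs gives 4q + 2 = −4q + 7 ⇒ q = 5/8.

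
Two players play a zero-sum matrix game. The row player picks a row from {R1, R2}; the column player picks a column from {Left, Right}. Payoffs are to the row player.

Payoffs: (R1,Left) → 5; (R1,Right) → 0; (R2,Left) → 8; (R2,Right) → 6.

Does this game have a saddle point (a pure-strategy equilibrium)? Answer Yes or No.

Yes

Row minima: R1 → 0, R2 → 6; maximin = 6.
Column maxima: Left → 8, Right → 6; minimax = 6.
maximin = minimax = 6, so a saddle point exists.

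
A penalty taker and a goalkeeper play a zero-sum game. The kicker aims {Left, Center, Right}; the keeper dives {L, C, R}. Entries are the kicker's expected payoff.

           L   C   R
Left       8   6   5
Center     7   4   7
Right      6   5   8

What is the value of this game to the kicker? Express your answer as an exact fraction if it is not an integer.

Row minima: Left → 5, Center → 4, Right → 5; maximin = 5.
Column maxima: L → 8, C → 6, R → 8; minimax = 6.
5 ≠ 6, so there is no saddle point; optimal play is mixed.
L is strictly dominated by C (it gives the kicker strictly more in every row), so the keeper never plays it.
With L eliminated, Center is strictly dominated by Right (Right gives the kicker strictly more in every remaining column), so the kicker never plays it.
On the remaining 2×2 (Left, Right vs C, R):
Let the kicker play Left with probability p. Expected payoff against C: 6p + 5(1−p) = p + 5; against R: 5p + 8(1−p) = −3p + 8.
Setting these equal: p + 5 = −3p + 8 ⇒ 4p = 3 ⇒ p = 3/4, and the value is (1)·(3/4) + 5 = 23/4.
For the keeper: with q = P(C), equating Left's and Right's payoffs gives q + 5 = −3q + 8 ⇒ q = 3/4.

23/4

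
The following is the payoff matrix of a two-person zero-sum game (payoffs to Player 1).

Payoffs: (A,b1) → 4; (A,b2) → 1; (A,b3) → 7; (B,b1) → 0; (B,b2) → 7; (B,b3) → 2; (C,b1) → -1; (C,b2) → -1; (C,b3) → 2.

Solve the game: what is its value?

Row minima: A → 1, B → 0, C → -1; maximin = 1.
Column maxima: b1 → 4, b2 → 7, b3 → 7; minimax = 4.
1 ≠ 4, so there is no saddle point; optimal play is mixed.
C is strictly dominated by A, so Player 1 never plays it.
b3 is strictly dominated by b1 (it gives Player 1 strictly more in every row), so Player 2 never plays it.
On the remaining 2×2 (A, B vs b1, b2):
Let Player 1 play A with probability p. Expected payoff against b1: 4p + 0(1−p) = 4p; against b2: 1p + 7(1−p) = −6p + 7.
Setting these equal: 4p = −6p + 7 ⇒ 10p = 7 ⇒ p = 7/10, and the value is (4)·(7/10) = 14/5.
For Player 2: with q = P(b1), equating A's and B's payoffs gives 3q + 1 = −7q + 7 ⇒ q = 3/5.

14/5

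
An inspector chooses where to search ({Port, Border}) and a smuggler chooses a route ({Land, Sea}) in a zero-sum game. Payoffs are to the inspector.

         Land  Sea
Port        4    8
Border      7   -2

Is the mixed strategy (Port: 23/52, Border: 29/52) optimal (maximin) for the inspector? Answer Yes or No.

No

Against Land this mix gives (23/52)·4 + (29/52)·7 = 295/52.
Against Sea this mix gives (23/52)·8 + (29/52)·(-2) = 63/26.
The smuggler will play Sea, holding the inspector to 63/26. Shifting weight toward the row that does better against Sea would raise this floor (the equalizing mix achieves 64/13 against both Sea and Land), so the proposed strategy is not optimal.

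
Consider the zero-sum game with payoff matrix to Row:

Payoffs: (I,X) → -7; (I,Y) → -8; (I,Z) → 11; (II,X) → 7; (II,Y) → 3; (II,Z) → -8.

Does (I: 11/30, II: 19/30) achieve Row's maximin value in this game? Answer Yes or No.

Yes

Against X this mix gives (11/30)·(-7) + (19/30)·7 = 28/15.
Against Y this mix gives (11/30)·(-8) + (19/30)·3 = -31/30.
Against Z this mix gives (11/30)·11 + (19/30)·(-8) = -31/30.
All of Column's active replies (Y, Z) yield -31/30, and no column does worse for Row. The mix makes Column indifferent and guarantees -31/30, so it is optimal.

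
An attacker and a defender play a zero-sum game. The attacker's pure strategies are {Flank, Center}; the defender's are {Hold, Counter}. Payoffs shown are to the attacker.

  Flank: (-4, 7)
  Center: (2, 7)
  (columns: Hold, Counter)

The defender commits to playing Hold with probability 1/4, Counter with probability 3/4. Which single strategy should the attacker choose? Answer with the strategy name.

Expected payoff of Flank: (1/4)·(-4) + (3/4)·7 = 17/4.
Expected payoff of Center: (1/4)·2 + (3/4)·7 = 23/4.
The largest is 23/4, so the attacker's best response is Center.

Center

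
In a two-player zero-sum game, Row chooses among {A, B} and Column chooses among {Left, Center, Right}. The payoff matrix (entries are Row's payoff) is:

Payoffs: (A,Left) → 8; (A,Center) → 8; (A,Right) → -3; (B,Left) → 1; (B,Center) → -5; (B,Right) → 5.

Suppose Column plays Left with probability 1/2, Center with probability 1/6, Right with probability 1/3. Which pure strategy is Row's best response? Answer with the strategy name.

Expected payoff of A: (1/2)·8 + (1/6)·8 + (1/3)·(-3) = 13/3.
Expected payoff of B: (1/2)·1 + (1/6)·(-5) + (1/3)·5 = 4/3.
The largest is 13/3, so Row's best response is A.

A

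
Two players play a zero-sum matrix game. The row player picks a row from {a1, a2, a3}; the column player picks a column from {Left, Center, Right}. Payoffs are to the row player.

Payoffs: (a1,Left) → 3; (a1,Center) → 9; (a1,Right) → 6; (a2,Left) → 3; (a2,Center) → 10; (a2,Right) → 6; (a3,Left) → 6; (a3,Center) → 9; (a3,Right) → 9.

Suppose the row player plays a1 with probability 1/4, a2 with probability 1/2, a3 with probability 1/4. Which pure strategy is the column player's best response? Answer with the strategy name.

Left

If the column player plays Left, the row player's expected payoff is (1/4)·3 + (1/2)·3 + (1/4)·6 = 15/4.
If the column player plays Center, the row player's expected payoff is (1/4)·9 + (1/2)·10 + (1/4)·9 = 19/2.
If the column player plays Right, the row player's expected payoff is (1/4)·6 + (1/2)·6 + (1/4)·9 = 27/4.
The column player minimizes the row player's payoff; the smallest is 15/4, so the best response is Left.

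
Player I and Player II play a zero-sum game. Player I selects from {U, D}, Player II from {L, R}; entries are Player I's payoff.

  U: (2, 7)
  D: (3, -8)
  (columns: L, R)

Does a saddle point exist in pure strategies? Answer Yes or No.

No

Row minima: U → 2, D → -8; maximin = 2.
Column maxima: L → 3, R → 7; minimax = 3.
2 ≠ 3, so no pure-strategy equilibrium exists.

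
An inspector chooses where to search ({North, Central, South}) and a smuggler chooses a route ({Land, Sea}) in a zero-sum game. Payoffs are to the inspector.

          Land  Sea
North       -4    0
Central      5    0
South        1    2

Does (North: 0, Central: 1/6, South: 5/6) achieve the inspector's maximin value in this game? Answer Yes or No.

Against Land this mix gives (1/6)·5 + (5/6)·1 = 5/3.
Against Sea this mix gives (1/6)·0 + (5/6)·2 = 5/3.
All of the smuggler's active replies (Land, Sea) yield 5/3, and no column does worse for the inspector. The mix makes the smuggler indifferent and guarantees 5/3, so it is optimal.

Yes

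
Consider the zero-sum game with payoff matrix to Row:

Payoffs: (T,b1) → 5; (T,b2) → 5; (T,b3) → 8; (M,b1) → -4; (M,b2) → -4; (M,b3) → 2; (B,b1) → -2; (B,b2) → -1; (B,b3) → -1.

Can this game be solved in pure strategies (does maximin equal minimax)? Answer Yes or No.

Row minima: T → 5, M → -4, B → -2; maximin = 5.
Column maxima: b1 → 5, b2 → 5, b3 → 8; minimax = 5.
maximin = minimax = 5, so a saddle point exists.

Yes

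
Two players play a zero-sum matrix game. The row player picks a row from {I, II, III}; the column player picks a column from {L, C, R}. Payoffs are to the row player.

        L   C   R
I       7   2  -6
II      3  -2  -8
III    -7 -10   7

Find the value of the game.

Row minima: I → -6, II → -8, III → -10; maximin = -6.
Column maxima: L → 7, C → 2, R → 7; minimax = 2.
-6 ≠ 2, so there is no saddle point; optimal play is mixed.
II is strictly dominated by I, so the row player never plays it.
L is strictly dominated by C (it gives the row player strictly more in every row), so the column player never plays it.
On the remaining 2×2 (I, III vs C, R):
Let the row player play I with probability p. Expected payoff against C: 2p + (-10)(1−p) = 12p − 10; against R: (-6)p + 7(1−p) = −13p + 7.
Setting these equal: 12p − 10 = −13p + 7 ⇒ 25p = 17 ⇒ p = 17/25, and the value is (12)·(17/25) − 10 = -46/25.
For the column player: with q = P(C), equating I's and III's payoffs gives 8q − 6 = −17q + 7 ⇒ q = 13/25.

-46/25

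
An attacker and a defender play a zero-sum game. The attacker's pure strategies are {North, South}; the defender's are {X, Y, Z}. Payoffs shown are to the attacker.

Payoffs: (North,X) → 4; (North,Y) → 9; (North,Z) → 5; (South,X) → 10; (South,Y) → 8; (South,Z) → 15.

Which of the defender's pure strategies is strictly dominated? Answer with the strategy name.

X holds the attacker's payoff strictly below Z in every row: 4 < 5, 10 < 15.
So Z is strictly dominated for the defender.

Z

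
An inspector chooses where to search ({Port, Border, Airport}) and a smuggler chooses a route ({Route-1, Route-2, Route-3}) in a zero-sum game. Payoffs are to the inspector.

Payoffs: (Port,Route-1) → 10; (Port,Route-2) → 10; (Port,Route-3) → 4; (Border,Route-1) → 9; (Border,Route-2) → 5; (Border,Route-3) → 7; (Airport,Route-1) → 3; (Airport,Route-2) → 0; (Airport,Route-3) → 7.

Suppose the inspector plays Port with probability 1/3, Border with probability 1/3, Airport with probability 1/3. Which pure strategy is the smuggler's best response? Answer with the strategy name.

Route-2

If the smuggler plays Route-1, the inspector's expected payoff is (1/3)·10 + (1/3)·9 + (1/3)·3 = 22/3.
If the smuggler plays Route-2, the inspector's expected payoff is (1/3)·10 + (1/3)·5 + (1/3)·0 = 5.
If the smuggler plays Route-3, the inspector's expected payoff is (1/3)·4 + (1/3)·7 + (1/3)·7 = 6.
The smuggler minimizes the inspector's payoff; the smallest is 5, so the best response is Route-2.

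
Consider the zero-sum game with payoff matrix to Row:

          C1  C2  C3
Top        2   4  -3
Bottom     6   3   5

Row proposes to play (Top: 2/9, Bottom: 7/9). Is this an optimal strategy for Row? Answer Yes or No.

Against C1 this mix gives (2/9)·2 + (7/9)·6 = 46/9.
Against C2 this mix gives (2/9)·4 + (7/9)·3 = 29/9.
Against C3 this mix gives (2/9)·(-3) + (7/9)·5 = 29/9.
All of Column's active replies (C2, C3) yield 29/9, and no column does worse for Row. The mix makes Column indifferent and guarantees 29/9, so it is optimal.

Yes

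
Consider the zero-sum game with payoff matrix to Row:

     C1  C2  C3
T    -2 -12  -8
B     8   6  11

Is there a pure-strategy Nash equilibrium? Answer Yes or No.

Row minima: T → -12, B → 6; maximin = 6.
Column maxima: C1 → 8, C2 → 6, C3 → 11; minimax = 6.
maximin = minimax = 6, so a saddle point exists.

Yes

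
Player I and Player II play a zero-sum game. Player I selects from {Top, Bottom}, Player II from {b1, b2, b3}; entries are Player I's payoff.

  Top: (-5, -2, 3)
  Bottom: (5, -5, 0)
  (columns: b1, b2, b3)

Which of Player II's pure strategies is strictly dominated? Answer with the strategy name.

b2 holds Player I's payoff strictly below b3 in every row: -2 < 3, -5 < 0.
So b3 is strictly dominated for Player II.

b3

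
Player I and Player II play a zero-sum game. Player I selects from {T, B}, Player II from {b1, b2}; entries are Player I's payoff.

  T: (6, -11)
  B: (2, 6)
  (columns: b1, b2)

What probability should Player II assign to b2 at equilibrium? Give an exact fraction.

Row minima: T → -11, B → 2; maximin = 2.
Column maxima: b1 → 6, b2 → 6; minimax = 6.
2 ≠ 6, so there is no saddle point; optimal play is mixed.
Let Player I play T with probability p. Expected payoff against b1: 6p + 2(1−p) = 4p + 2; against b2: (-11)p + 6(1−p) = −17p + 6.
Setting these equal: 4p + 2 = −17p + 6 ⇒ 21p = 4 ⇒ p = 4/21, and the value is (4)·(4/21) + 2 = 58/21.
For Player II: with q = P(b1), equating T's and B's payoffs gives 17q − 11 = −4q + 6 ⇒ q = 17/21.

4/21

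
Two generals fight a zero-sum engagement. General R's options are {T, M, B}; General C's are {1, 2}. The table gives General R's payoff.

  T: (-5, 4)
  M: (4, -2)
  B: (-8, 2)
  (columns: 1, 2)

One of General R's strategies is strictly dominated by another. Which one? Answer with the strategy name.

B

T gives a strictly higher payoff than B against every column: -5 > -8, 4 > 2.
So B is strictly dominated and General R never plays it.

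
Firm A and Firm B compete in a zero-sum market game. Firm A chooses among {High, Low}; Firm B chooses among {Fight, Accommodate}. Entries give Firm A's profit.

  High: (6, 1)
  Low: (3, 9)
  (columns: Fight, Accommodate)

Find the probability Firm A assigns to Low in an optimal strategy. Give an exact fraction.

5/11

Row minima: High → 1, Low → 3; maximin = 3.
Column maxima: Fight → 6, Accommodate → 9; minimax = 6.
3 ≠ 6, so there is no saddle point; optimal play is mixed.
Let Firm A play High with probability p. Expected payoff against Fight: 6p + 3(1−p) = 3p + 3; against Accommodate: 1p + 9(1−p) = −8p + 9.
Setting these equal: 3p + 3 = −8p + 9 ⇒ 11p = 6 ⇒ p = 6/11, and the value is (3)·(6/11) + 3 = 51/11.
For Firm B: with q = P(Fight), equating High's and Low's payoffs gives 5q + 1 = −6q + 9 ⇒ q = 8/11.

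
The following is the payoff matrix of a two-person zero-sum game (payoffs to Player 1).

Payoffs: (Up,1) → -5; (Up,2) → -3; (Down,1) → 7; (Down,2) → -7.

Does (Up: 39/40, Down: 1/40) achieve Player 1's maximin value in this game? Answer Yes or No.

Against 1 this mix gives (39/40)·(-5) + (1/40)·7 = -47/10.
Against 2 this mix gives (39/40)·(-3) + (1/40)·(-7) = -31/10.
Player 2 will play 1, holding Player 1 to -47/10. Shifting weight toward the row that does better against 1 would raise this floor (the equalizing mix achieves -7/2 against both 1 and 2), so the proposed strategy is not optimal.

No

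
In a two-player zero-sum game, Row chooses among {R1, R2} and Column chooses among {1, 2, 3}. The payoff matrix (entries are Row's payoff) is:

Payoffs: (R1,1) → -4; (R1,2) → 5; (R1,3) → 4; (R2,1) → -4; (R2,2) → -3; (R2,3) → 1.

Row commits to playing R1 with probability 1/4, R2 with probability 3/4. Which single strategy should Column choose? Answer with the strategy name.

1

If Column plays 1, Row's expected payoff is (1/4)·(-4) + (3/4)·(-4) = -4.
If Column plays 2, Row's expected payoff is (1/4)·5 + (3/4)·(-3) = -1.
If Column plays 3, Row's expected payoff is (1/4)·4 + (3/4)·1 = 7/4.
Column minimizes Row's payoff; the smallest is -4, so the best response is 1.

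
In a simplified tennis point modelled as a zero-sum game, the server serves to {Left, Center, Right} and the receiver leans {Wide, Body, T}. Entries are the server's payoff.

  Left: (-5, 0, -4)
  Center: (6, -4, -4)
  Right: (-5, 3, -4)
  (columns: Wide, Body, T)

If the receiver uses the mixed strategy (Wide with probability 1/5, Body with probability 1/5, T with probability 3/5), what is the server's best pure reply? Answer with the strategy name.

Expected payoff of Left: (1/5)·(-5) + (1/5)·0 + (3/5)·(-4) = -17/5.
Expected payoff of Center: (1/5)·6 + (1/5)·(-4) + (3/5)·(-4) = -2.
Expected payoff of Right: (1/5)·(-5) + (1/5)·3 + (3/5)·(-4) = -14/5.
The largest is -2, so the server's best response is Center.

Center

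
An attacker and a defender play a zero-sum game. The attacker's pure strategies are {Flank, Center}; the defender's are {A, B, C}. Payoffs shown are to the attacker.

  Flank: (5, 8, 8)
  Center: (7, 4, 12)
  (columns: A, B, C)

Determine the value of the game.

Row minima: Flank → 5, Center → 4; maximin = 5.
Column maxima: A → 7, B → 8, C → 12; minimax = 7.
5 ≠ 7, so there is no saddle point; optimal play is mixed.
C is strictly dominated by A (it gives the attacker strictly more in every row), so the defender never plays it.
On the remaining 2×2 (Flank, Center vs A, B):
Let the attacker play Flank with probability p. Expected payoff against A: 5p + 7(1−p) = −2p + 7; against B: 8p + 4(1−p) = 4p + 4.
Setting these equal: −2p + 7 = 4p + 4 ⇒ −6p = -3 ⇒ p = 1/2, and the value is (-2)·(1/2) + 7 = 6.
For the defender: with q = P(A), equating Flank's and Center's payoffs gives −3q + 8 = 3q + 4 ⇒ q = 2/3.

6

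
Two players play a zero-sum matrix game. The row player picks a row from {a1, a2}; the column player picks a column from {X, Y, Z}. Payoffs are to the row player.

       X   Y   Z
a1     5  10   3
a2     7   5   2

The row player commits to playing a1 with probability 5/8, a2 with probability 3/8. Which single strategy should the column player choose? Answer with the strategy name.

If the column player plays X, the row player's expected payoff is (5/8)·5 + (3/8)·7 = 23/4.
If the column player plays Y, the row player's expected payoff is (5/8)·10 + (3/8)·5 = 65/8.
If the column player plays Z, the row player's expected payoff is (5/8)·3 + (3/8)·2 = 21/8.
The column player minimizes the row player's payoff; the smallest is 21/8, so the best response is Z.

Z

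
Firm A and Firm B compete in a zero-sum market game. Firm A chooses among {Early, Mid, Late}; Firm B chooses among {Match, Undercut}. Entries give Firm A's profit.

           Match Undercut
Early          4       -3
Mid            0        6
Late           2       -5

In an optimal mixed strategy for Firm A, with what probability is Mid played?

7/13

Row minima: Early → -3, Mid → 0, Late → -5; maximin = 0.
Column maxima: Match → 4, Undercut → 6; minimax = 4.
0 ≠ 4, so there is no saddle point; optimal play is mixed.
Late is strictly dominated by Early, so Firm A never plays it.
On the remaining 2×2 (Early, Mid vs Match, Undercut):
Let Firm A play Early with probability p. Expected payoff against Match: 4p + 0(1−p) = 4p; against Undercut: (-3)p + 6(1−p) = −9p + 6.
Setting these equal: 4p = −9p + 6 ⇒ 13p = 6 ⇒ p = 6/13, and the value is (4)·(6/13) = 24/13.
For Firm B: with q = P(Match), equating Early's and Mid's payoffs gives 7q − 3 = −6q + 6 ⇒ q = 9/13.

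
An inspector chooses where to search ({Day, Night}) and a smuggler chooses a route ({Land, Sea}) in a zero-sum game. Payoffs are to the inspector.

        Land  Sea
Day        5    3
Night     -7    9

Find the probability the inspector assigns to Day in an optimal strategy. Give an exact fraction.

Row minima: Day → 3, Night → -7; maximin = 3.
Column maxima: Land → 5, Sea → 9; minimax = 5.
3 ≠ 5, so there is no saddle point; optimal play is mixed.
Let the inspector play Day with probability p. Expected payoff against Land: 5p + (-7)(1−p) = 12p − 7; against Sea: 3p + 9(1−p) = −6p + 9.
Setting these equal: 12p − 7 = −6p + 9 ⇒ 18p = 16 ⇒ p = 8/9, and the value is (12)·(8/9) − 7 = 11/3.
For the smuggler: with q = P(Land), equating Day's and Night's payoffs gives 2q + 3 = −16q + 9 ⇒ q = 1/3.

8/9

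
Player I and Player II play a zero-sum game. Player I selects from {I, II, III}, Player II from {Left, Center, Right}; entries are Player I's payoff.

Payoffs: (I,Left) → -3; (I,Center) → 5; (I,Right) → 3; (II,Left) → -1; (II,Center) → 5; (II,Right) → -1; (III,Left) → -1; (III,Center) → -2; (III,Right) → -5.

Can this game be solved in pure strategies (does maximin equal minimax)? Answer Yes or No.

Row minima: I → -3, II → -1, III → -5; maximin = -1.
Column maxima: Left → -1, Center → 5, Right → 3; minimax = -1.
maximin = minimax = -1, so a saddle point exists.

Yes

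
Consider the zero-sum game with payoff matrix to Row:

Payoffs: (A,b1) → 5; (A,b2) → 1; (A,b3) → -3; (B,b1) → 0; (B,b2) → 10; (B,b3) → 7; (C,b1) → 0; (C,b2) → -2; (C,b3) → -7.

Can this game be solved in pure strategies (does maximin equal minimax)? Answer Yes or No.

Row minima: A → -3, B → 0, C → -7; maximin = 0.
Column maxima: b1 → 5, b2 → 10, b3 → 7; minimax = 5.
0 ≠ 5, so no pure-strategy equilibrium exists.

No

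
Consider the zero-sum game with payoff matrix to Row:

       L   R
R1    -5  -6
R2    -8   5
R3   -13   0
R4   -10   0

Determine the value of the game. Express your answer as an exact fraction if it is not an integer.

-73/14

Row minima: R1 → -6, R2 → -8, R3 → -13, R4 → -10; maximin = -6.
Column maxima: L → -5, R → 5; minimax = -5.
-6 ≠ -5, so there is no saddle point; optimal play is mixed.
R3 is strictly dominated by R2, so Row never plays it.
R4 is strictly dominated by R2, so Row never plays it.
On the remaining 2×2 (R1, R2 vs L, R):
Let Row play R1 with probability p. Expected payoff against L: (-5)p + (-8)(1−p) = 3p − 8; against R: (-6)p + 5(1−p) = −11p + 5.
Setting these equal: 3p − 8 = −11p + 5 ⇒ 14p = 13 ⇒ p = 13/14, and the value is (3)·(13/14) − 8 = -73/14.
For Column: with q = P(L), equating R1's and R2's payoffs gives q − 6 = −13q + 5 ⇒ q = 11/14.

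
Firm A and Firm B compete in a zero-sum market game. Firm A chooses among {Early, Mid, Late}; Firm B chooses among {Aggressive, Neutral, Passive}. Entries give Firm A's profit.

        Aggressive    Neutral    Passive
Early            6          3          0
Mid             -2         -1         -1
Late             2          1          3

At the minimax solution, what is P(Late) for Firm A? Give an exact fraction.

3/5

Row minima: Early → 0, Mid → -2, Late → 1; maximin = 1.
Column maxima: Aggressive → 6, Neutral → 3, Passive → 3; minimax = 3.
1 ≠ 3, so there is no saddle point; optimal play is mixed.
Mid is strictly dominated by Early, so Firm A never plays it.
With Mid eliminated, Aggressive is strictly dominated by Neutral (it gives Firm A strictly more in every remaining row), so Firm B never plays it.
On the remaining 2×2 (Early, Late vs Neutral, Passive):
Let Firm A play Early with probability p. Expected payoff against Neutral: 3p + 1(1−p) = 2p + 1; against Passive: 0p + 3(1−p) = −3p + 3.
Setting these equal: 2p + 1 = −3p + 3 ⇒ 5p = 2 ⇒ p = 2/5, and the value is (2)·(2/5) + 1 = 9/5.
For Firm B: with q = P(Neutral), equating Early's and Late's payoffs gives 3q = −2q + 3 ⇒ q = 3/5.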